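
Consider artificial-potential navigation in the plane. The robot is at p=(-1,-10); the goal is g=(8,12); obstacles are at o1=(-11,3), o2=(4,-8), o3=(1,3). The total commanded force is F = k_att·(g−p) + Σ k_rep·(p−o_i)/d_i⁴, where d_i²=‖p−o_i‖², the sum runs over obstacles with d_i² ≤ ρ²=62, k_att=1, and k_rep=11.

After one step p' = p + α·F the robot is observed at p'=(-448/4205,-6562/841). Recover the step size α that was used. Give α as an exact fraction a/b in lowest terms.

α = 1/10

F_att = 1·(g−p) = 1·(9,22) = (9.0000,22.0000)
o1: d²=269 > ρ²=62 → inactive
o2: d²=29 ≤ ρ²=62; F_rep = 11·(-5,-2)/29² = (-0.0654,-0.0262)
o3: d²=173 > ρ²=62 → inactive
F = F_att + ΣF_rep = (8.9346,21.9738)
Δp = p'−p = (0.8935,2.1974); α = Δx/Fx = (3757/4205) / (7514/841) = 1/10
check: Δy/Fy = (1848/841) / (18480/841) = 1/10 ✓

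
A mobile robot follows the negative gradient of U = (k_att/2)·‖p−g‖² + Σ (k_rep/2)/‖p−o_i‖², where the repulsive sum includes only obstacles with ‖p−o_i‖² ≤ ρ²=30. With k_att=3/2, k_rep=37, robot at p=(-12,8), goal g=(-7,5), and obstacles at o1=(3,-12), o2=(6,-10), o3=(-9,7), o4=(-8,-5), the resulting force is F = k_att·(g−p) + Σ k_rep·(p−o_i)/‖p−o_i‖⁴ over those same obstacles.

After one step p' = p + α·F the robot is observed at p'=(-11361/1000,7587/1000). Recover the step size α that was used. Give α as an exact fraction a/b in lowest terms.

α = 1/10

F_att = 3/2·(g−p) = 3/2·(5,-3) = (7.5000,-4.5000)
o1: d²=625 > ρ²=30 → inactive
o2: d²=648 > ρ²=30 → inactive
o3: d²=10 ≤ ρ²=30; F_rep = 37·(-3,1)/10² = (-1.1100,0.3700)
o4: d²=185 > ρ²=30 → inactive
F = F_att + ΣF_rep = (6.3900,-4.1300)
Δp = p'−p = (0.6390,-0.4130); α = Δx/Fx = (639/1000) / (639/100) = 1/10
check: Δy/Fy = (-413/1000) / (-413/100) = 1/10 ✓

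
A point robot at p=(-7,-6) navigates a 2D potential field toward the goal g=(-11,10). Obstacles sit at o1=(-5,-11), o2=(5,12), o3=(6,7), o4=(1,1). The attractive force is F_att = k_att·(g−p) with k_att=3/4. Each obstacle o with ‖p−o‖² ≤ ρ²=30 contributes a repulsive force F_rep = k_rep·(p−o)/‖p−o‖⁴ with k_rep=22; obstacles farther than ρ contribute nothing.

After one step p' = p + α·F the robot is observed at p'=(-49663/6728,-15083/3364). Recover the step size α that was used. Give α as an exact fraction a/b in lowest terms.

F_att = 3/4·(g−p) = 3/4·(-4,16) = (-3.0000,12.0000)
o1: d²=29 ≤ ρ²=30; F_rep = 22·(-2,5)/29² = (-0.0523,0.1308)
o2: d²=468 > ρ²=30 → inactive
o3: d²=338 > ρ²=30 → inactive
o4: d²=113 > ρ²=30 → inactive
F = F_att + ΣF_rep = (-3.0523,12.1308)
Δp = p'−p = (-0.3815,1.5163); α = Δx/Fx = (-2567/6728) / (-2567/841) = 1/8
check: Δy/Fy = (5101/3364) / (10202/841) = 1/8 ✓

α = 1/8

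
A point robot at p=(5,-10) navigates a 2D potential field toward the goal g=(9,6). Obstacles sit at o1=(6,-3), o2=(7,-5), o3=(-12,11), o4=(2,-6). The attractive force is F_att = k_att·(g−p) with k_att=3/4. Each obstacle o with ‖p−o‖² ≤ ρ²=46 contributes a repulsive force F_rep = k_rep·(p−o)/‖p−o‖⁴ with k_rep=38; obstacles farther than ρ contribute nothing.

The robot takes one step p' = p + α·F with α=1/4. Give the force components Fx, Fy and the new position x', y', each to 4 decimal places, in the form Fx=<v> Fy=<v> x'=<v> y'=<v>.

F_att = 3/4·(g−p) = 3/4·(4,16) = (3.0000,12.0000)
o1: d²=50 > ρ²=46 → inactive
o2: d²=29 ≤ ρ²=46; F_rep = 38·(-2,-5)/29² = (-0.0904,-0.2259)
o3: d²=730 > ρ²=46 → inactive
o4: d²=25 ≤ ρ²=46; F_rep = 38·(3,-4)/25² = (0.1824,-0.2432)
F = F_att + ΣF_rep = (3.0920,11.5309)
p' = p + 1/4·F = (5.7730,-7.1173)

Fx=3.0920 Fy=11.5309 x'=5.7730 y'=-7.1173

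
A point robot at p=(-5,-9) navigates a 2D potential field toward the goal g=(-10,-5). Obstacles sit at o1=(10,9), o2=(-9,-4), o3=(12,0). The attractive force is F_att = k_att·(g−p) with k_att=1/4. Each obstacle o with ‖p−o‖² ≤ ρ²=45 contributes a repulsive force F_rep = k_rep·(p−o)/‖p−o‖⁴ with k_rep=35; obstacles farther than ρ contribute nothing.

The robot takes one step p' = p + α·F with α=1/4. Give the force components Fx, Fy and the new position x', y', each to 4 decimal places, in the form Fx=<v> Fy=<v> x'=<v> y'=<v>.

F_att = 1/4·(g−p) = 1/4·(-5,4) = (-1.2500,1.0000)
o1: d²=549 > ρ²=45 → inactive
o2: d²=41 ≤ ρ²=45; F_rep = 35·(4,-5)/41² = (0.0833,-0.1041)
o3: d²=370 > ρ²=45 → inactive
F = F_att + ΣF_rep = (-1.1667,0.8959)
p' = p + 1/4·F = (-5.2917,-8.7760)

Fx=-1.1667 Fy=0.8959 x'=-5.2917 y'=-8.7760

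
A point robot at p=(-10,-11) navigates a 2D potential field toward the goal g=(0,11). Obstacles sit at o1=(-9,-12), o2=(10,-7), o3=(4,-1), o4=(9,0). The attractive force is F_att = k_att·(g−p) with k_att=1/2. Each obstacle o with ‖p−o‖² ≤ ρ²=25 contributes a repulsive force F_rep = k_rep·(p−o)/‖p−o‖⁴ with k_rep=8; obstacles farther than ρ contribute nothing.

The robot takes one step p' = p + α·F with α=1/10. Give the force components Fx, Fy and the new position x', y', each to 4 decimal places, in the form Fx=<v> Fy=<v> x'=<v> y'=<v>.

F_att = 1/2·(g−p) = 1/2·(10,22) = (5.0000,11.0000)
o1: d²=2 ≤ ρ²=25; F_rep = 8·(-1,1)/2² = (-2.0000,2.0000)
o2: d²=416 > ρ²=25 → inactive
o3: d²=296 > ρ²=25 → inactive
o4: d²=482 > ρ²=25 → inactive
F = F_att + ΣF_rep = (3.0000,13.0000)
p' = p + 1/10·F = (-9.7000,-9.7000)

Fx=3.0000 Fy=13.0000 x'=-9.7000 y'=-9.7000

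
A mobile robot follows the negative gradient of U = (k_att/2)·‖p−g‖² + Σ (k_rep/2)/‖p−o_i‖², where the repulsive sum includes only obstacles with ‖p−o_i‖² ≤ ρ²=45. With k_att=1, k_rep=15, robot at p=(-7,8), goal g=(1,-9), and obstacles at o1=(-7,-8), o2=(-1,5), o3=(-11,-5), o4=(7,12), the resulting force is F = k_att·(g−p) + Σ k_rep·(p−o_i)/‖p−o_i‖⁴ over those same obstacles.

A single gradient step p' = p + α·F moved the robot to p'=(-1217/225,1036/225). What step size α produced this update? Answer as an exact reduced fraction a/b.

α = 1/5

F_att = 1·(g−p) = 1·(8,-17) = (8.0000,-17.0000)
o1: d²=256 > ρ²=45 → inactive
o2: d²=45 ≤ ρ²=45; F_rep = 15·(-6,3)/45² = (-0.0444,0.0222)
o3: d²=185 > ρ²=45 → inactive
o4: d²=212 > ρ²=45 → inactive
F = F_att + ΣF_rep = (7.9556,-16.9778)
Δp = p'−p = (1.5911,-3.3956); α = Δx/Fx = (358/225) / (358/45) = 1/5
check: Δy/Fy = (-764/225) / (-764/45) = 1/5 ✓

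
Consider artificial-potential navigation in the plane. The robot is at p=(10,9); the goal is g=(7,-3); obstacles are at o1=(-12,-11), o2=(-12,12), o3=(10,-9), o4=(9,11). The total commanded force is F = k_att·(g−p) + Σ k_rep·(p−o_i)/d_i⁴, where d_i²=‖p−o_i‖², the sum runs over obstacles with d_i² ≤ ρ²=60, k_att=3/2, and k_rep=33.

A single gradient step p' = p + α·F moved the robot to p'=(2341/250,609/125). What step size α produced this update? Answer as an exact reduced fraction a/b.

F_att = 3/2·(g−p) = 3/2·(-3,-12) = (-4.5000,-18.0000)
o1: d²=884 > ρ²=60 → inactive
o2: d²=493 > ρ²=60 → inactive
o3: d²=324 > ρ²=60 → inactive
o4: d²=5 ≤ ρ²=60; F_rep = 33·(1,-2)/5² = (1.3200,-2.6400)
F = F_att + ΣF_rep = (-3.1800,-20.6400)
Δp = p'−p = (-0.6360,-4.1280); α = Δx/Fx = (-159/250) / (-159/50) = 1/5
check: Δy/Fy = (-516/125) / (-516/25) = 1/5 ✓

α = 1/5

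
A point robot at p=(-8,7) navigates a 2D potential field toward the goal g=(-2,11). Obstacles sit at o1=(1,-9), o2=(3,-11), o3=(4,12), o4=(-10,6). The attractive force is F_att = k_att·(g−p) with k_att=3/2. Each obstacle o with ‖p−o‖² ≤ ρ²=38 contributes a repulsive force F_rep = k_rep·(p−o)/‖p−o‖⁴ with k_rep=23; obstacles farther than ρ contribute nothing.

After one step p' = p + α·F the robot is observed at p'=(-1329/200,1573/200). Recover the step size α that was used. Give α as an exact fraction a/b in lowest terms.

α = 1/8

F_att = 3/2·(g−p) = 3/2·(6,4) = (9.0000,6.0000)
o1: d²=337 > ρ²=38 → inactive
o2: d²=445 > ρ²=38 → inactive
o3: d²=169 > ρ²=38 → inactive
o4: d²=5 ≤ ρ²=38; F_rep = 23·(2,1)/5² = (1.8400,0.9200)
F = F_att + ΣF_rep = (10.8400,6.9200)
Δp = p'−p = (1.3550,0.8650); α = Δx/Fx = (271/200) / (271/25) = 1/8
check: Δy/Fy = (173/200) / (173/25) = 1/8 ✓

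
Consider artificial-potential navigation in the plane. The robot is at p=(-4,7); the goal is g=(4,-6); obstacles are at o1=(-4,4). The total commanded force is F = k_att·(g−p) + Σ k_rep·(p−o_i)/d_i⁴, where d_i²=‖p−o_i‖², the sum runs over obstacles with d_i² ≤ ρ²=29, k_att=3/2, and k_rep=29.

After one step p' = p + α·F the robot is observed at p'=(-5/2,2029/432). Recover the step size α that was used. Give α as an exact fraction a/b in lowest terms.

F_att = 3/2·(g−p) = 3/2·(8,-13) = (12.0000,-19.5000)
o1: d²=9 ≤ ρ²=29; F_rep = 29·(0,3)/9² = (0.0000,1.0741)
F = F_att + ΣF_rep = (12.0000,-18.4259)
Δp = p'−p = (1.5000,-2.3032); α = Δx/Fx = (3/2) / (12) = 1/8
check: Δy/Fy = (-995/432) / (-995/54) = 1/8 ✓

α = 1/8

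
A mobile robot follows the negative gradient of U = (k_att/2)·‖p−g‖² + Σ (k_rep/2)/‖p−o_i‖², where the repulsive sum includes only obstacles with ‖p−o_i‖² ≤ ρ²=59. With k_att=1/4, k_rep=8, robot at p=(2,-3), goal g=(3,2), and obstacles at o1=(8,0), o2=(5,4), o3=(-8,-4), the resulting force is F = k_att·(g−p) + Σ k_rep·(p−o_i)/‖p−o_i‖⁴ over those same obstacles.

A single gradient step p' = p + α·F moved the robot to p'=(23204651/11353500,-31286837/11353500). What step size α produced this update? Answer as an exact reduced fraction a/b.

α = 1/5

F_att = 1/4·(g−p) = 1/4·(1,5) = (0.2500,1.2500)
o1: d²=45 ≤ ρ²=59; F_rep = 8·(-6,-3)/45² = (-0.0237,-0.0119)
o2: d²=58 ≤ ρ²=59; F_rep = 8·(-3,-7)/58² = (-0.0071,-0.0166)
o3: d²=101 > ρ²=59 → inactive
F = F_att + ΣF_rep = (0.2192,1.2215)
Δp = p'−p = (0.0438,0.2443); α = Δx/Fx = (497651/11353500) / (497651/2270700) = 1/5
check: Δy/Fy = (2773663/11353500) / (2773663/2270700) = 1/5 ✓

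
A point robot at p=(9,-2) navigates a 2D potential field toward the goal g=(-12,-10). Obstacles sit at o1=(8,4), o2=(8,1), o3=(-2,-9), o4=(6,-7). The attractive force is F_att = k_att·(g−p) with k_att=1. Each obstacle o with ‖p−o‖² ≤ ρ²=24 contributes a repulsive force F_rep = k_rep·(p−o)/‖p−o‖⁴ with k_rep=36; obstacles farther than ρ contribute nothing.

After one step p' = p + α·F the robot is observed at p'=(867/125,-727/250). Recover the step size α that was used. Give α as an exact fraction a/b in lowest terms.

F_att = 1·(g−p) = 1·(-21,-8) = (-21.0000,-8.0000)
o1: d²=37 > ρ²=24 → inactive
o2: d²=10 ≤ ρ²=24; F_rep = 36·(1,-3)/10² = (0.3600,-1.0800)
o3: d²=170 > ρ²=24 → inactive
o4: d²=34 > ρ²=24 → inactive
F = F_att + ΣF_rep = (-20.6400,-9.0800)
Δp = p'−p = (-2.0640,-0.9080); α = Δx/Fx = (-258/125) / (-516/25) = 1/10
check: Δy/Fy = (-227/250) / (-227/25) = 1/10 ✓

α = 1/10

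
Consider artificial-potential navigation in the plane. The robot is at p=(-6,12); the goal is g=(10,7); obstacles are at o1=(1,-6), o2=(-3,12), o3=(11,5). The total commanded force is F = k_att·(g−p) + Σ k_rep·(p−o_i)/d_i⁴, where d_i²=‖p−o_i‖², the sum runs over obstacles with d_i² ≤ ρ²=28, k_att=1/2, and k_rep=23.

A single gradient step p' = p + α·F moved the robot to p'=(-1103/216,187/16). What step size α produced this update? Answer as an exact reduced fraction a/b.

F_att = 1/2·(g−p) = 1/2·(16,-5) = (8.0000,-2.5000)
o1: d²=373 > ρ²=28 → inactive
o2: d²=9 ≤ ρ²=28; F_rep = 23·(-3,0)/9² = (-0.8519,0.0000)
o3: d²=338 > ρ²=28 → inactive
F = F_att + ΣF_rep = (7.1481,-2.5000)
Δp = p'−p = (0.8935,-0.3125); α = Δx/Fx = (193/216) / (193/27) = 1/8
check: Δy/Fy = (-5/16) / (-5/2) = 1/8 ✓

α = 1/8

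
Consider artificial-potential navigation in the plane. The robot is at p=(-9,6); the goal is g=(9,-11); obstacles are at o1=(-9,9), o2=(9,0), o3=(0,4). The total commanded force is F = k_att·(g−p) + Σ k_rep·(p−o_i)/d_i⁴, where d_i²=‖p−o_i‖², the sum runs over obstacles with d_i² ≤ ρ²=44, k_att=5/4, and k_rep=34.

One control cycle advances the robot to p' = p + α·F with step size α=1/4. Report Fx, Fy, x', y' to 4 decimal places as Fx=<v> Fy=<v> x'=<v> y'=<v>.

Fx=22.5000 Fy=-22.5093 x'=-3.3750 y'=0.3727

F_att = 5/4·(g−p) = 5/4·(18,-17) = (22.5000,-21.2500)
o1: d²=9 ≤ ρ²=44; F_rep = 34·(0,-3)/9² = (0.0000,-1.2593)
o2: d²=360 > ρ²=44 → inactive
o3: d²=85 > ρ²=44 → inactive
F = F_att + ΣF_rep = (22.5000,-22.5093)
p' = p + 1/4·F = (-3.3750,0.3727)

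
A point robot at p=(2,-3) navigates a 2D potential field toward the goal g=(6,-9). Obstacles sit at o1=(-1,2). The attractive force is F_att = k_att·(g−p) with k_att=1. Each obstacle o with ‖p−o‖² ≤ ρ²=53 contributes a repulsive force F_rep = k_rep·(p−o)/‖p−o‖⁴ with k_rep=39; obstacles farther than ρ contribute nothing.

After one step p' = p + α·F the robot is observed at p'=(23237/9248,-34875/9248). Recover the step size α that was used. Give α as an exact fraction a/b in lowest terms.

α = 1/8

F_att = 1·(g−p) = 1·(4,-6) = (4.0000,-6.0000)
o1: d²=34 ≤ ρ²=53; F_rep = 39·(3,-5)/34² = (0.1012,-0.1687)
F = F_att + ΣF_rep = (4.1012,-6.1687)
Δp = p'−p = (0.5127,-0.7711); α = Δx/Fx = (4741/9248) / (4741/1156) = 1/8
check: Δy/Fy = (-7131/9248) / (-7131/1156) = 1/8 ✓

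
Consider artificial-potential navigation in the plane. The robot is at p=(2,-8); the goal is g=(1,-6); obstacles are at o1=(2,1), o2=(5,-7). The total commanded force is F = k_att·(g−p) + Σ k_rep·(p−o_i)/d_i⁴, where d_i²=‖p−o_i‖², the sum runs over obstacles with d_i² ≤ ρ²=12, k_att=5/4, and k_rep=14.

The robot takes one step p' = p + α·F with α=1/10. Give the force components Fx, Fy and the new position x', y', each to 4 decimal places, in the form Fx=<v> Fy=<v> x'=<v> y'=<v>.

Fx=-1.6700 Fy=2.3600 x'=1.8330 y'=-7.7640

F_att = 5/4·(g−p) = 5/4·(-1,2) = (-1.2500,2.5000)
o1: d²=81 > ρ²=12 → inactive
o2: d²=10 ≤ ρ²=12; F_rep = 14·(-3,-1)/10² = (-0.4200,-0.1400)
F = F_att + ΣF_rep = (-1.6700,2.3600)
p' = p + 1/10·F = (1.8330,-7.7640)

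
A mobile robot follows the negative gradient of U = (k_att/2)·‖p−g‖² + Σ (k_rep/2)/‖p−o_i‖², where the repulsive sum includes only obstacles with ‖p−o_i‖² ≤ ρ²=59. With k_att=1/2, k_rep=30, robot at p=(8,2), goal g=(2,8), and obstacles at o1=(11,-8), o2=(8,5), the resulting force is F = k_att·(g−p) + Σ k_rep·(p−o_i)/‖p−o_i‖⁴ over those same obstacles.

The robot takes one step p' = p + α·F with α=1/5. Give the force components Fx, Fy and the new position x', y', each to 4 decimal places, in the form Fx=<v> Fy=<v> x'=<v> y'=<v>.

F_att = 1/2·(g−p) = 1/2·(-6,6) = (-3.0000,3.0000)
o1: d²=109 > ρ²=59 → inactive
o2: d²=9 ≤ ρ²=59; F_rep = 30·(0,-3)/9² = (0.0000,-1.1111)
F = F_att + ΣF_rep = (-3.0000,1.8889)
p' = p + 1/5·F = (7.4000,2.3778)

Fx=-3.0000 Fy=1.8889 x'=7.4000 y'=2.3778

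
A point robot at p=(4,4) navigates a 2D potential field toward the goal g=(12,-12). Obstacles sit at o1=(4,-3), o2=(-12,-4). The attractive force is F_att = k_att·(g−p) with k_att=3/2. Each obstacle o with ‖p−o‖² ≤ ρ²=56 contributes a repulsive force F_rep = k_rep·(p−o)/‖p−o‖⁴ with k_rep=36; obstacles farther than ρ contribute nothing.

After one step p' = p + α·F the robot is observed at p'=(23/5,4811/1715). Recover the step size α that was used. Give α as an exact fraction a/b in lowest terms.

α = 1/20

F_att = 3/2·(g−p) = 3/2·(8,-16) = (12.0000,-24.0000)
o1: d²=49 ≤ ρ²=56; F_rep = 36·(0,7)/49² = (0.0000,0.1050)
o2: d²=320 > ρ²=56 → inactive
F = F_att + ΣF_rep = (12.0000,-23.8950)
Δp = p'−p = (0.6000,-1.1948); α = Δx/Fx = (3/5) / (12) = 1/20
check: Δy/Fy = (-2049/1715) / (-8196/343) = 1/20 ✓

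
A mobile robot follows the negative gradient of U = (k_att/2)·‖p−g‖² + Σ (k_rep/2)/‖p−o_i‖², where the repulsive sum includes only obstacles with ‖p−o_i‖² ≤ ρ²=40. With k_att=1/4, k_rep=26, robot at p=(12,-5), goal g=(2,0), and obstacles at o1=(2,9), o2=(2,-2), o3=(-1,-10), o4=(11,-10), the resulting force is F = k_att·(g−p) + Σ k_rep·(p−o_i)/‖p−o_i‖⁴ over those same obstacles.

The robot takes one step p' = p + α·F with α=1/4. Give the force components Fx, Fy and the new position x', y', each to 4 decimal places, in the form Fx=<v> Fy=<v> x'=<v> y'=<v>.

Fx=-2.4615 Fy=1.4423 x'=11.3846 y'=-4.6394

F_att = 1/4·(g−p) = 1/4·(-10,5) = (-2.5000,1.2500)
o1: d²=296 > ρ²=40 → inactive
o2: d²=109 > ρ²=40 → inactive
o3: d²=194 > ρ²=40 → inactive
o4: d²=26 ≤ ρ²=40; F_rep = 26·(1,5)/26² = (0.0385,0.1923)
F = F_att + ΣF_rep = (-2.4615,1.4423)
p' = p + 1/4·F = (11.3846,-4.6394)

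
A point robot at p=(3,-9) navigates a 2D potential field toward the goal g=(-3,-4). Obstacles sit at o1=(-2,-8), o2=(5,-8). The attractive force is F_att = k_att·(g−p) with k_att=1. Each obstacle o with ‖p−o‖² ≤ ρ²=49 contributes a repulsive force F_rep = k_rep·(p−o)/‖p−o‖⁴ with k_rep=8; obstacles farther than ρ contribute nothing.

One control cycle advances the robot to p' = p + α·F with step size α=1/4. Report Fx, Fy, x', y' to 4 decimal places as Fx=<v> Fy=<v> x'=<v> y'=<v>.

F_att = 1·(g−p) = 1·(-6,5) = (-6.0000,5.0000)
o1: d²=26 ≤ ρ²=49; F_rep = 8·(5,-1)/26² = (0.0592,-0.0118)
o2: d²=5 ≤ ρ²=49; F_rep = 8·(-2,-1)/5² = (-0.6400,-0.3200)
F = F_att + ΣF_rep = (-6.5808,4.6682)
p' = p + 1/4·F = (1.3548,-7.8330)

Fx=-6.5808 Fy=4.6682 x'=1.3548 y'=-7.8330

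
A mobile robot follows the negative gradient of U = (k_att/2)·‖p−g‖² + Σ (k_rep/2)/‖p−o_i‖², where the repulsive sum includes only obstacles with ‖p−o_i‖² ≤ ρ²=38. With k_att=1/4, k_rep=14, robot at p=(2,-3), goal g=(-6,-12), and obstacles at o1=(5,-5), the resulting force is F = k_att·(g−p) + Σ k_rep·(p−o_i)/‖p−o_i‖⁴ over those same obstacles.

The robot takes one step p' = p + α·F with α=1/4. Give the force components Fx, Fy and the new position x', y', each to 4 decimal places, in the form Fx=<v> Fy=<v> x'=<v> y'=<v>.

Fx=-2.2485 Fy=-2.0843 x'=1.4379 y'=-3.5211

F_att = 1/4·(g−p) = 1/4·(-8,-9) = (-2.0000,-2.2500)
o1: d²=13 ≤ ρ²=38; F_rep = 14·(-3,2)/13² = (-0.2485,0.1657)
F = F_att + ΣF_rep = (-2.2485,-2.0843)
p' = p + 1/4·F = (1.4379,-3.5211)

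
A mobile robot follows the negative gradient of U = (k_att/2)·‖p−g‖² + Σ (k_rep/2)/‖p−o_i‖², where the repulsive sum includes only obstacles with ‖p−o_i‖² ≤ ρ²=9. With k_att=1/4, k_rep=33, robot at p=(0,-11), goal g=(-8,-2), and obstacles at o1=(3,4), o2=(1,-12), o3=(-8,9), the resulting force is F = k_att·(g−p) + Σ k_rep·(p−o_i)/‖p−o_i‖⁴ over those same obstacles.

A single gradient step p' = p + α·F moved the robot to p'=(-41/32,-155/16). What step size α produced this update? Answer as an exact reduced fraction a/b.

α = 1/8

F_att = 1/4·(g−p) = 1/4·(-8,9) = (-2.0000,2.2500)
o1: d²=234 > ρ²=9 → inactive
o2: d²=2 ≤ ρ²=9; F_rep = 33·(-1,1)/2² = (-8.2500,8.2500)
o3: d²=464 > ρ²=9 → inactive
F = F_att + ΣF_rep = (-10.2500,10.5000)
Δp = p'−p = (-1.2812,1.3125); α = Δx/Fx = (-41/32) / (-41/4) = 1/8
check: Δy/Fy = (21/16) / (21/2) = 1/8 ✓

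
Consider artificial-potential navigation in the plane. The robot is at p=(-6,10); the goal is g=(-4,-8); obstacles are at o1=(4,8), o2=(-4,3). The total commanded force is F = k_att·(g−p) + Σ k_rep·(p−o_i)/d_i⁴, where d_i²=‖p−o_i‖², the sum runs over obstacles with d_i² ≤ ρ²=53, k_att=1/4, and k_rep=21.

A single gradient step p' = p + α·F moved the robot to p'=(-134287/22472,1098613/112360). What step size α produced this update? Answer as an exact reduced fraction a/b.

F_att = 1/4·(g−p) = 1/4·(2,-18) = (0.5000,-4.5000)
o1: d²=104 > ρ²=53 → inactive
o2: d²=53 ≤ ρ²=53; F_rep = 21·(-2,7)/53² = (-0.0150,0.0523)
F = F_att + ΣF_rep = (0.4850,-4.4477)
Δp = p'−p = (0.0243,-0.2224); α = Δx/Fx = (545/22472) / (2725/5618) = 1/20
check: Δy/Fy = (-24987/112360) / (-24987/5618) = 1/20 ✓

α = 1/20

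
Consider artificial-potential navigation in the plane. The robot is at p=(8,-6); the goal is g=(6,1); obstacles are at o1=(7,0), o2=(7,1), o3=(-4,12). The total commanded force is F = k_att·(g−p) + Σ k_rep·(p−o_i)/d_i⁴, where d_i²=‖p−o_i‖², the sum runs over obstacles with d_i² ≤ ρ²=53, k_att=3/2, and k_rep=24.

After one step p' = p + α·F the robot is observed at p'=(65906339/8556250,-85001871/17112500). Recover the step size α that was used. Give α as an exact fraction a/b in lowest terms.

α = 1/10

F_att = 3/2·(g−p) = 3/2·(-2,7) = (-3.0000,10.5000)
o1: d²=37 ≤ ρ²=53; F_rep = 24·(1,-6)/37² = (0.0175,-0.1052)
o2: d²=50 ≤ ρ²=53; F_rep = 24·(1,-7)/50² = (0.0096,-0.0672)
o3: d²=468 > ρ²=53 → inactive
F = F_att + ΣF_rep = (-2.9729,10.3276)
Δp = p'−p = (-0.2973,1.0328); α = Δx/Fx = (-2543661/8556250) / (-2543661/855625) = 1/10
check: Δy/Fy = (17673129/17112500) / (17673129/1711250) = 1/10 ✓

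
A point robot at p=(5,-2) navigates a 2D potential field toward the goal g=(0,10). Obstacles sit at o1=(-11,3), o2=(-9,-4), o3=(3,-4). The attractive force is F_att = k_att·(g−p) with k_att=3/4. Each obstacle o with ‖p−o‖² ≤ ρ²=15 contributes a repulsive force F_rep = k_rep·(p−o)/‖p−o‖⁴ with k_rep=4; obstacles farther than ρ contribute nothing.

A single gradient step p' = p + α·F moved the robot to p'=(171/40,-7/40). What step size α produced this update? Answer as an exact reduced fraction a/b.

F_att = 3/4·(g−p) = 3/4·(-5,12) = (-3.7500,9.0000)
o1: d²=281 > ρ²=15 → inactive
o2: d²=200 > ρ²=15 → inactive
o3: d²=8 ≤ ρ²=15; F_rep = 4·(2,2)/8² = (0.1250,0.1250)
F = F_att + ΣF_rep = (-3.6250,9.1250)
Δp = p'−p = (-0.7250,1.8250); α = Δx/Fx = (-29/40) / (-29/8) = 1/5
check: Δy/Fy = (73/40) / (73/8) = 1/5 ✓

α = 1/5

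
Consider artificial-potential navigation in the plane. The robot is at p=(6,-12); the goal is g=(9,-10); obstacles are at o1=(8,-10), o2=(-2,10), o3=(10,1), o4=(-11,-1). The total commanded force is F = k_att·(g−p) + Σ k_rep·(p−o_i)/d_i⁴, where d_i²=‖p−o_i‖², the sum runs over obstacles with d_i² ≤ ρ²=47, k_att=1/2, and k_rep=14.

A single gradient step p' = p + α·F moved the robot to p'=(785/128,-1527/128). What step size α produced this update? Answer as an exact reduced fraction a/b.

α = 1/8

F_att = 1/2·(g−p) = 1/2·(3,2) = (1.5000,1.0000)
o1: d²=8 ≤ ρ²=47; F_rep = 14·(-2,-2)/8² = (-0.4375,-0.4375)
o2: d²=548 > ρ²=47 → inactive
o3: d²=185 > ρ²=47 → inactive
o4: d²=410 > ρ²=47 → inactive
F = F_att + ΣF_rep = (1.0625,0.5625)
Δp = p'−p = (0.1328,0.0703); α = Δx/Fx = (17/128) / (17/16) = 1/8
check: Δy/Fy = (9/128) / (9/16) = 1/8 ✓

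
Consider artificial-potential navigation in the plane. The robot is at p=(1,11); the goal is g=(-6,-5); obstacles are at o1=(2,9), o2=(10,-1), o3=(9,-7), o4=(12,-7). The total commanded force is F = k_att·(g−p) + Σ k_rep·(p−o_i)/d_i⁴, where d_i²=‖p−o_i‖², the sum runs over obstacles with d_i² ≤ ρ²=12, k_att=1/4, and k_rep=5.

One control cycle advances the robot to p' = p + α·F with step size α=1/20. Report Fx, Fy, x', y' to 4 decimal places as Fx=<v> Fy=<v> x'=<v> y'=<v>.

Fx=-1.9500 Fy=-3.6000 x'=0.9025 y'=10.8200

F_att = 1/4·(g−p) = 1/4·(-7,-16) = (-1.7500,-4.0000)
o1: d²=5 ≤ ρ²=12; F_rep = 5·(-1,2)/5² = (-0.2000,0.4000)
o2: d²=225 > ρ²=12 → inactive
o3: d²=388 > ρ²=12 → inactive
o4: d²=445 > ρ²=12 → inactive
F = F_att + ΣF_rep = (-1.9500,-3.6000)
p' = p + 1/20·F = (0.9025,10.8200)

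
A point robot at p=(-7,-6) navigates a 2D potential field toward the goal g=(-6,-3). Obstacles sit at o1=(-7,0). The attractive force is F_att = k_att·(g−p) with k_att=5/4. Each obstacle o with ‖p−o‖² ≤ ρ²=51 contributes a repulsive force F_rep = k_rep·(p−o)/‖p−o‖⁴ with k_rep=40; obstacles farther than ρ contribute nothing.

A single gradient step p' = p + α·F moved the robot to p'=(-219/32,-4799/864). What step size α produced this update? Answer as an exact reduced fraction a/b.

F_att = 5/4·(g−p) = 5/4·(1,3) = (1.2500,3.7500)
o1: d²=36 ≤ ρ²=51; F_rep = 40·(0,-6)/36² = (0.0000,-0.1852)
F = F_att + ΣF_rep = (1.2500,3.5648)
Δp = p'−p = (0.1562,0.4456); α = Δx/Fx = (5/32) / (5/4) = 1/8
check: Δy/Fy = (385/864) / (385/108) = 1/8 ✓

α = 1/8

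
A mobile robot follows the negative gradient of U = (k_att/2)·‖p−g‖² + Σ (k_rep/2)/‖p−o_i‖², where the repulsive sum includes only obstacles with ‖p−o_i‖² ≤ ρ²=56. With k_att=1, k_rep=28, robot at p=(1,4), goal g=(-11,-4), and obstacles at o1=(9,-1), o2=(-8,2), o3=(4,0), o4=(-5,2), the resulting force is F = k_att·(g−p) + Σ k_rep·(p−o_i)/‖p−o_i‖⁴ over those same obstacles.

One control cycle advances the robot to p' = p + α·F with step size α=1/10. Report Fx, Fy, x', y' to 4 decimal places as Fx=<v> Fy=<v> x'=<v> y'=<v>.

Fx=-12.0294 Fy=-7.7858 x'=-0.2029 y'=3.2214

F_att = 1·(g−p) = 1·(-12,-8) = (-12.0000,-8.0000)
o1: d²=89 > ρ²=56 → inactive
o2: d²=85 > ρ²=56 → inactive
o3: d²=25 ≤ ρ²=56; F_rep = 28·(-3,4)/25² = (-0.1344,0.1792)
o4: d²=40 ≤ ρ²=56; F_rep = 28·(6,2)/40² = (0.1050,0.0350)
F = F_att + ΣF_rep = (-12.0294,-7.7858)
p' = p + 1/10·F = (-0.2029,3.2214)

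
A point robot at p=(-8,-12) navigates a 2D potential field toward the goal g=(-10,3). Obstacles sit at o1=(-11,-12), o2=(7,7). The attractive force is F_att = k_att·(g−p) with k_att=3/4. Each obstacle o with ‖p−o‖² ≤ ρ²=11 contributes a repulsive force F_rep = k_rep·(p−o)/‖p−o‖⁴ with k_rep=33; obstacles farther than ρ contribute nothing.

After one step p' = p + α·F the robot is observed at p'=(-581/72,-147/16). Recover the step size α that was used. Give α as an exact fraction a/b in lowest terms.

F_att = 3/4·(g−p) = 3/4·(-2,15) = (-1.5000,11.2500)
o1: d²=9 ≤ ρ²=11; F_rep = 33·(3,0)/9² = (1.2222,0.0000)
o2: d²=586 > ρ²=11 → inactive
F = F_att + ΣF_rep = (-0.2778,11.2500)
Δp = p'−p = (-0.0694,2.8125); α = Δx/Fx = (-5/72) / (-5/18) = 1/4
check: Δy/Fy = (45/16) / (45/4) = 1/4 ✓

α = 1/4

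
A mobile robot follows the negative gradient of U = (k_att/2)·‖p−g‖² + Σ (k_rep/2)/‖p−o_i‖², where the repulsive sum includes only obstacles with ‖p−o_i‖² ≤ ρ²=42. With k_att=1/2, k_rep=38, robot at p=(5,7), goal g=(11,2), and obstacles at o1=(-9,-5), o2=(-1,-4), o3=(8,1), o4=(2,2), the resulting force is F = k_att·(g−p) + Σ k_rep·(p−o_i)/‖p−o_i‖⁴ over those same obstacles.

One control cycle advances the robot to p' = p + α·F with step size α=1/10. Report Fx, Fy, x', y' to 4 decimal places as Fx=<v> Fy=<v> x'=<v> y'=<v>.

Fx=3.0986 Fy=-2.3356 x'=5.3099 y'=6.7664

F_att = 1/2·(g−p) = 1/2·(6,-5) = (3.0000,-2.5000)
o1: d²=340 > ρ²=42 → inactive
o2: d²=157 > ρ²=42 → inactive
o3: d²=45 > ρ²=42 → inactive
o4: d²=34 ≤ ρ²=42; F_rep = 38·(3,5)/34² = (0.0986,0.1644)
F = F_att + ΣF_rep = (3.0986,-2.3356)
p' = p + 1/10·F = (5.3099,6.7664)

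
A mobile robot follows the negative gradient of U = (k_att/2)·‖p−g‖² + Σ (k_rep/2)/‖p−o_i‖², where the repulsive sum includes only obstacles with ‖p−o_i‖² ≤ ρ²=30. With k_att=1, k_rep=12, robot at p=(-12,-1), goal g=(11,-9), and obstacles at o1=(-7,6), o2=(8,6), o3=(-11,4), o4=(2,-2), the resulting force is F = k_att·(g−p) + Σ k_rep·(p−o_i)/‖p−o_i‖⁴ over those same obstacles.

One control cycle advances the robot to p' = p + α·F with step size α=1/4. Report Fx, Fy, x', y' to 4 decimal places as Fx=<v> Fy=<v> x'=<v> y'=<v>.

Fx=22.9822 Fy=-8.0888 x'=-6.2544 y'=-3.0222

F_att = 1·(g−p) = 1·(23,-8) = (23.0000,-8.0000)
o1: d²=74 > ρ²=30 → inactive
o2: d²=449 > ρ²=30 → inactive
o3: d²=26 ≤ ρ²=30; F_rep = 12·(-1,-5)/26² = (-0.0178,-0.0888)
o4: d²=197 > ρ²=30 → inactive
F = F_att + ΣF_rep = (22.9822,-8.0888)
p' = p + 1/4·F = (-6.2544,-3.0222)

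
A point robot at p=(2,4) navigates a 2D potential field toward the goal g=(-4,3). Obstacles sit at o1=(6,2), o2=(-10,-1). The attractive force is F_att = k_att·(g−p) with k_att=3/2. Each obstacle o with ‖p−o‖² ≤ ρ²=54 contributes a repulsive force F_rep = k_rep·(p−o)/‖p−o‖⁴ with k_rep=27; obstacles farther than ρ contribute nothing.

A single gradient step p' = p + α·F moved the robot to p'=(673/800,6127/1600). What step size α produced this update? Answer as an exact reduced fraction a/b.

α = 1/8

F_att = 3/2·(g−p) = 3/2·(-6,-1) = (-9.0000,-1.5000)
o1: d²=20 ≤ ρ²=54; F_rep = 27·(-4,2)/20² = (-0.2700,0.1350)
o2: d²=169 > ρ²=54 → inactive
F = F_att + ΣF_rep = (-9.2700,-1.3650)
Δp = p'−p = (-1.1587,-0.1706); α = Δx/Fx = (-927/800) / (-927/100) = 1/8
check: Δy/Fy = (-273/1600) / (-273/200) = 1/8 ✓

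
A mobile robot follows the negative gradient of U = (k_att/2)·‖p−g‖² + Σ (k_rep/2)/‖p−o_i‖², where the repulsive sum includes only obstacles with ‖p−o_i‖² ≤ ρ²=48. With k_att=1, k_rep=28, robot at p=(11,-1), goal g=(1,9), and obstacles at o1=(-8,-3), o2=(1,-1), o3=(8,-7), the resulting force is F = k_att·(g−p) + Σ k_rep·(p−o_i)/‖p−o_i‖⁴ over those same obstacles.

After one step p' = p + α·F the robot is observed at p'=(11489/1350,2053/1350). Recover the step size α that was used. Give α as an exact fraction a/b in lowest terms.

F_att = 1·(g−p) = 1·(-10,10) = (-10.0000,10.0000)
o1: d²=365 > ρ²=48 → inactive
o2: d²=100 > ρ²=48 → inactive
o3: d²=45 ≤ ρ²=48; F_rep = 28·(3,6)/45² = (0.0415,0.0830)
F = F_att + ΣF_rep = (-9.9585,10.0830)
Δp = p'−p = (-2.4896,2.5207); α = Δx/Fx = (-3361/1350) / (-6722/675) = 1/4
check: Δy/Fy = (3403/1350) / (6806/675) = 1/4 ✓

α = 1/4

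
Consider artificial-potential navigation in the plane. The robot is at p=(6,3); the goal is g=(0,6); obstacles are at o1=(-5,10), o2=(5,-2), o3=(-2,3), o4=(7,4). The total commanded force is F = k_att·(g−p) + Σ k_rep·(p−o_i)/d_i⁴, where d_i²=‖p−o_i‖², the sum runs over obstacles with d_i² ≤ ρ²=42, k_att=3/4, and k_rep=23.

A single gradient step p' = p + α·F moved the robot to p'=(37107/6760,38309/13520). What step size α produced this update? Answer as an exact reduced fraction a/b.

α = 1/20

F_att = 3/4·(g−p) = 3/4·(-6,3) = (-4.5000,2.2500)
o1: d²=170 > ρ²=42 → inactive
o2: d²=26 ≤ ρ²=42; F_rep = 23·(1,5)/26² = (0.0340,0.1701)
o3: d²=64 > ρ²=42 → inactive
o4: d²=2 ≤ ρ²=42; F_rep = 23·(-1,-1)/2² = (-5.7500,-5.7500)
F = F_att + ΣF_rep = (-10.2160,-3.3299)
Δp = p'−p = (-0.5108,-0.1665); α = Δx/Fx = (-3453/6760) / (-3453/338) = 1/20
check: Δy/Fy = (-2251/13520) / (-2251/676) = 1/20 ✓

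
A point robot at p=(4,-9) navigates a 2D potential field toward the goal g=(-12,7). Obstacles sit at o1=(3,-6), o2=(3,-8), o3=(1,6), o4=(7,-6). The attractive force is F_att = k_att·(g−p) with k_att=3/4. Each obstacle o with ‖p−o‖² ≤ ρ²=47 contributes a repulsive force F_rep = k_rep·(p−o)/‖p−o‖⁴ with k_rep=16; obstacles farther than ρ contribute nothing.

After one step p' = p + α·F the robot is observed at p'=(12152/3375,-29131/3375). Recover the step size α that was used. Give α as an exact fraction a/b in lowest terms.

F_att = 3/4·(g−p) = 3/4·(-16,16) = (-12.0000,12.0000)
o1: d²=10 ≤ ρ²=47; F_rep = 16·(1,-3)/10² = (0.1600,-0.4800)
o2: d²=2 ≤ ρ²=47; F_rep = 16·(1,-1)/2² = (4.0000,-4.0000)
o3: d²=234 > ρ²=47 → inactive
o4: d²=18 ≤ ρ²=47; F_rep = 16·(-3,-3)/18² = (-0.1481,-0.1481)
F = F_att + ΣF_rep = (-7.9881,7.3719)
Δp = p'−p = (-0.3994,0.3686); α = Δx/Fx = (-1348/3375) / (-5392/675) = 1/20
check: Δy/Fy = (1244/3375) / (4976/675) = 1/20 ✓

α = 1/20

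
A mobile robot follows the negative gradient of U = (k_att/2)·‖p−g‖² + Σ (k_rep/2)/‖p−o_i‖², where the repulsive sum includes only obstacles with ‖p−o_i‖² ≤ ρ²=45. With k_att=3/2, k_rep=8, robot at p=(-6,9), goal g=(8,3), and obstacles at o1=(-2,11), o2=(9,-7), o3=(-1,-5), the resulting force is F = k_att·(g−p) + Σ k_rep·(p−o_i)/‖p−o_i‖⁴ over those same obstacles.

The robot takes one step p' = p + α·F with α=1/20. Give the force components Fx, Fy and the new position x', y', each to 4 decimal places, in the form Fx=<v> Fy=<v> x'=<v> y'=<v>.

Fx=20.9200 Fy=-9.0400 x'=-4.9540 y'=8.5480

F_att = 3/2·(g−p) = 3/2·(14,-6) = (21.0000,-9.0000)
o1: d²=20 ≤ ρ²=45; F_rep = 8·(-4,-2)/20² = (-0.0800,-0.0400)
o2: d²=481 > ρ²=45 → inactive
o3: d²=221 > ρ²=45 → inactive
F = F_att + ΣF_rep = (20.9200,-9.0400)
p' = p + 1/20·F = (-4.9540,8.5480)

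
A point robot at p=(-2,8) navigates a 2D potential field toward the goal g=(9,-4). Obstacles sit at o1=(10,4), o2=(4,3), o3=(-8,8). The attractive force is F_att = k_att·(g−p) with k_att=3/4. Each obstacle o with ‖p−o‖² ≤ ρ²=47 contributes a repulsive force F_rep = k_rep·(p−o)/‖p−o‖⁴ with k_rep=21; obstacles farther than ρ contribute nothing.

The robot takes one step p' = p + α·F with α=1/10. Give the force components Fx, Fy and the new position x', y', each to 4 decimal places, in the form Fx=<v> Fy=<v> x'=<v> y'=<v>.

F_att = 3/4·(g−p) = 3/4·(11,-12) = (8.2500,-9.0000)
o1: d²=160 > ρ²=47 → inactive
o2: d²=61 > ρ²=47 → inactive
o3: d²=36 ≤ ρ²=47; F_rep = 21·(6,0)/36² = (0.0972,0.0000)
F = F_att + ΣF_rep = (8.3472,-9.0000)
p' = p + 1/10·F = (-1.1653,7.1000)

Fx=8.3472 Fy=-9.0000 x'=-1.1653 y'=7.1000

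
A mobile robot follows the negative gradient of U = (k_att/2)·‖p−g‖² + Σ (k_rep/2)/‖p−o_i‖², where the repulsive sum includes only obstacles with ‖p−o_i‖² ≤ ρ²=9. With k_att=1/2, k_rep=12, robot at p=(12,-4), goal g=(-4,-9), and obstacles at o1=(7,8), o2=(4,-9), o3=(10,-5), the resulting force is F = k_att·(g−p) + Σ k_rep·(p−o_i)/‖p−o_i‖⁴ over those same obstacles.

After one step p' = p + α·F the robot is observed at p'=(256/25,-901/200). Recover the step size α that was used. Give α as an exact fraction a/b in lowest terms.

F_att = 1/2·(g−p) = 1/2·(-16,-5) = (-8.0000,-2.5000)
o1: d²=169 > ρ²=9 → inactive
o2: d²=89 > ρ²=9 → inactive
o3: d²=5 ≤ ρ²=9; F_rep = 12·(2,1)/5² = (0.9600,0.4800)
F = F_att + ΣF_rep = (-7.0400,-2.0200)
Δp = p'−p = (-1.7600,-0.5050); α = Δx/Fx = (-44/25) / (-176/25) = 1/4
check: Δy/Fy = (-101/200) / (-101/50) = 1/4 ✓

α = 1/4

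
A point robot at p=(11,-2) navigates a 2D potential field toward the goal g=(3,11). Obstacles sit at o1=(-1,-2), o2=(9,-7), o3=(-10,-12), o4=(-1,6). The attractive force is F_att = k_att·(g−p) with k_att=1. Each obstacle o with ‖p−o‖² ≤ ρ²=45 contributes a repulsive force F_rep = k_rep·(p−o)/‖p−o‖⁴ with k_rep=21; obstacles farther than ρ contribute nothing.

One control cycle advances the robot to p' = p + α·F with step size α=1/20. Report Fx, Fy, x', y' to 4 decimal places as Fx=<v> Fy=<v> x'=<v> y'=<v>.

F_att = 1·(g−p) = 1·(-8,13) = (-8.0000,13.0000)
o1: d²=144 > ρ²=45 → inactive
o2: d²=29 ≤ ρ²=45; F_rep = 21·(2,5)/29² = (0.0499,0.1249)
o3: d²=541 > ρ²=45 → inactive
o4: d²=208 > ρ²=45 → inactive
F = F_att + ΣF_rep = (-7.9501,13.1249)
p' = p + 1/20·F = (10.6025,-1.3438)

Fx=-7.9501 Fy=13.1249 x'=10.6025 y'=-1.3438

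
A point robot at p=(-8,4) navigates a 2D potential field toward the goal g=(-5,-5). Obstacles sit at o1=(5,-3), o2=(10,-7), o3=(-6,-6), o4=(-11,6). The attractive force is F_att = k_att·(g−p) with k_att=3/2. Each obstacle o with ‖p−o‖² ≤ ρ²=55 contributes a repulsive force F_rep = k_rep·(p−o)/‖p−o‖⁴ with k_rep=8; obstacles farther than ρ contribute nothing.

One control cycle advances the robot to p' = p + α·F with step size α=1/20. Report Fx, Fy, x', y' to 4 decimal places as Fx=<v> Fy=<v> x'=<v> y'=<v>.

Fx=4.6420 Fy=-13.5947 x'=-7.7679 y'=3.3203

F_att = 3/2·(g−p) = 3/2·(3,-9) = (4.5000,-13.5000)
o1: d²=218 > ρ²=55 → inactive
o2: d²=445 > ρ²=55 → inactive
o3: d²=104 > ρ²=55 → inactive
o4: d²=13 ≤ ρ²=55; F_rep = 8·(3,-2)/13² = (0.1420,-0.0947)
F = F_att + ΣF_rep = (4.6420,-13.5947)
p' = p + 1/20·F = (-7.7679,3.3203)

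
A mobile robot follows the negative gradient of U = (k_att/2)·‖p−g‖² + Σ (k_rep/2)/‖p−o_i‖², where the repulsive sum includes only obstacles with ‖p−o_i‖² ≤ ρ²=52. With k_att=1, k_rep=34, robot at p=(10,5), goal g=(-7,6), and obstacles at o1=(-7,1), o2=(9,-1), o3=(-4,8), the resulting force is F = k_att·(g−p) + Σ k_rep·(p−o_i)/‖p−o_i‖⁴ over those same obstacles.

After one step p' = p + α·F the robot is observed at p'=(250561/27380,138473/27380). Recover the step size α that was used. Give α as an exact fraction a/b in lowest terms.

α = 1/20

F_att = 1·(g−p) = 1·(-17,1) = (-17.0000,1.0000)
o1: d²=305 > ρ²=52 → inactive
o2: d²=37 ≤ ρ²=52; F_rep = 34·(1,6)/37² = (0.0248,0.1490)
o3: d²=205 > ρ²=52 → inactive
F = F_att + ΣF_rep = (-16.9752,1.1490)
Δp = p'−p = (-0.8488,0.0575); α = Δx/Fx = (-23239/27380) / (-23239/1369) = 1/20
check: Δy/Fy = (1573/27380) / (1573/1369) = 1/20 ✓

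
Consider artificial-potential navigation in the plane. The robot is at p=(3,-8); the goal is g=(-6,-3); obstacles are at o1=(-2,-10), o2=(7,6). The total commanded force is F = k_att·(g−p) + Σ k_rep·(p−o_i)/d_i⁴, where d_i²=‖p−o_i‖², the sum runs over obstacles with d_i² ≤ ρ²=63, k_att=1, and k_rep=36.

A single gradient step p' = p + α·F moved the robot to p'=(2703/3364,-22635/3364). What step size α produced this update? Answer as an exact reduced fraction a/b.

α = 1/4

F_att = 1·(g−p) = 1·(-9,5) = (-9.0000,5.0000)
o1: d²=29 ≤ ρ²=63; F_rep = 36·(5,2)/29² = (0.2140,0.0856)
o2: d²=212 > ρ²=63 → inactive
F = F_att + ΣF_rep = (-8.7860,5.0856)
Δp = p'−p = (-2.1965,1.2714); α = Δx/Fx = (-7389/3364) / (-7389/841) = 1/4
check: Δy/Fy = (4277/3364) / (4277/841) = 1/4 ✓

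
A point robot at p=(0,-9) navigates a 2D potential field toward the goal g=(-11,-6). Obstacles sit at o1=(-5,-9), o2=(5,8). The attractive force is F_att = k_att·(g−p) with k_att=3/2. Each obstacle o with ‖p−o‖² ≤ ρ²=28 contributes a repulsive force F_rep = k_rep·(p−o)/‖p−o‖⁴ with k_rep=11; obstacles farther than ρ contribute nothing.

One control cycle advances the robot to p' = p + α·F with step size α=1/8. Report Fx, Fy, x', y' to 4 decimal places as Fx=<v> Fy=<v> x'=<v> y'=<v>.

Fx=-16.4120 Fy=4.5000 x'=-2.0515 y'=-8.4375

F_att = 3/2·(g−p) = 3/2·(-11,3) = (-16.5000,4.5000)
o1: d²=25 ≤ ρ²=28; F_rep = 11·(5,0)/25² = (0.0880,0.0000)
o2: d²=314 > ρ²=28 → inactive
F = F_att + ΣF_rep = (-16.4120,4.5000)
p' = p + 1/8·F = (-2.0515,-8.4375)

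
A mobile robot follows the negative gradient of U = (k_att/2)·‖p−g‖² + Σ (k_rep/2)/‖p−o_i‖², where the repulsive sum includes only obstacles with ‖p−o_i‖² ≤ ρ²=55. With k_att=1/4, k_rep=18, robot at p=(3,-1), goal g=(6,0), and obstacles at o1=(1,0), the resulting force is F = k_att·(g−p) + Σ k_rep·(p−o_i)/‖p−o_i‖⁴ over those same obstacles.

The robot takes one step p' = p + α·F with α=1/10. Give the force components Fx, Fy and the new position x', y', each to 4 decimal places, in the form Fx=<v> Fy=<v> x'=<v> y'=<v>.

Fx=2.1900 Fy=-0.4700 x'=3.2190 y'=-1.0470

F_att = 1/4·(g−p) = 1/4·(3,1) = (0.7500,0.2500)
o1: d²=5 ≤ ρ²=55; F_rep = 18·(2,-1)/5² = (1.4400,-0.7200)
F = F_att + ΣF_rep = (2.1900,-0.4700)
p' = p + 1/10·F = (3.2190,-1.0470)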